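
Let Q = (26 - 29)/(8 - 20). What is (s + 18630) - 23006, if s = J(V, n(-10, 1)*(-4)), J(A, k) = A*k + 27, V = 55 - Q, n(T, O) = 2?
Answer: -4787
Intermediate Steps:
Q = ¼ (Q = -3/(-12) = -3*(-1/12) = ¼ ≈ 0.25000)
V = 219/4 (V = 55 - 1*¼ = 55 - ¼ = 219/4 ≈ 54.750)
J(A, k) = 27 + A*k
s = -411 (s = 27 + 219*(2*(-4))/4 = 27 + (219/4)*(-8) = 27 - 438 = -411)
(s + 18630) - 23006 = (-411 + 18630) - 23006 = 18219 - 23006 = -4787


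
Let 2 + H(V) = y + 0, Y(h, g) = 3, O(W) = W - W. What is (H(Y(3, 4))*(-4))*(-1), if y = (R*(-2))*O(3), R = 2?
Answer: -8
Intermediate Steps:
O(W) = 0
y = 0 (y = (2*(-2))*0 = -4*0 = 0)
H(V) = -2 (H(V) = -2 + (0 + 0) = -2 + 0 = -2)
(H(Y(3, 4))*(-4))*(-1) = -2*(-4)*(-1) = 8*(-1) = -8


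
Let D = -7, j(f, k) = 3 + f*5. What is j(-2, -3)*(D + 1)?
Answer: 42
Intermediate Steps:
j(f, k) = 3 + 5*f
j(-2, -3)*(D + 1) = (3 + 5*(-2))*(-7 + 1) = (3 - 10)*(-6) = -7*(-6) = 42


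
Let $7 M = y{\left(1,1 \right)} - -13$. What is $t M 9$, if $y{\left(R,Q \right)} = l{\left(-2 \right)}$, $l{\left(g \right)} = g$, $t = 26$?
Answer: $\frac{2574}{7} \approx 367.71$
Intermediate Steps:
$y{\left(R,Q \right)} = -2$
$M = \frac{11}{7}$ ($M = \frac{-2 - -13}{7} = \frac{-2 + 13}{7} = \frac{1}{7} \cdot 11 = \frac{11}{7} \approx 1.5714$)
$t M 9 = 26 \cdot \frac{11}{7} \cdot 9 = \frac{286}{7} \cdot 9 = \frac{2574}{7}$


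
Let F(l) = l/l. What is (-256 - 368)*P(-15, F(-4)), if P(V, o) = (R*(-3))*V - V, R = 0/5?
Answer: -9360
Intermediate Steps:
R = 0 (R = 0*(1/5) = 0)
F(l) = 1
P(V, o) = -V (P(V, o) = (0*(-3))*V - V = 0*V - V = 0 - V = -V)
(-256 - 368)*P(-15, F(-4)) = (-256 - 368)*(-1*(-15)) = -624*15 = -9360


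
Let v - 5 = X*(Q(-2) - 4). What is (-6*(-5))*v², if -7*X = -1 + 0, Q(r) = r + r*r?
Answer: 32670/49 ≈ 666.73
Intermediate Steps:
Q(r) = r + r²
X = ⅐ (X = -(-1 + 0)/7 = -⅐*(-1) = ⅐ ≈ 0.14286)
v = 33/7 (v = 5 + (-2*(1 - 2) - 4)/7 = 5 + (-2*(-1) - 4)/7 = 5 + (2 - 4)/7 = 5 + (⅐)*(-2) = 5 - 2/7 = 33/7 ≈ 4.7143)
(-6*(-5))*v² = (-6*(-5))*(33/7)² = 30*(1089/49) = 32670/49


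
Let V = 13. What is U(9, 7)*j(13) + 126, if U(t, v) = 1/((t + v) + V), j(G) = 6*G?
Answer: 3732/29 ≈ 128.69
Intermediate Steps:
U(t, v) = 1/(13 + t + v) (U(t, v) = 1/((t + v) + 13) = 1/(13 + t + v))
U(9, 7)*j(13) + 126 = (6*13)/(13 + 9 + 7) + 126 = 78/29 + 126 = 3732/29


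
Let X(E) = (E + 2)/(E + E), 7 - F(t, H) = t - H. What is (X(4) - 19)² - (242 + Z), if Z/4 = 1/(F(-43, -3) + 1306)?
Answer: 1971257/21648 ≈ 91.060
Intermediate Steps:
F(t, H) = 7 + H - t (F(t, H) = 7 - (t - H) = 7 + (H - t) = 7 + H - t)
X(E) = (2 + E)/(2*E) (X(E) = (2 + E)/((2*E)) = (2 + E)*(1/(2*E)) = (2 + E)/(2*E))
Z = 4/1353 (Z = 4/((7 - 3 - 1*(-43)) + 1306) = 4/((7 - 3 + 43) + 1306) = 4/(47 + 1306) = 4/1353 ≈ 0.0029564)
(X(4) - 19)² - (242 + Z) = ((½)*(2 + 4)/4 - 19)² - (242 + 4/1353) = ((½)*(¼)*6 - 19)² - 1*327430/1353 = (¾ - 19)² - 327430/1353 = (-73/4)² - 327430/1353 = 5329/16 - 327430/1353 = 1971257/21648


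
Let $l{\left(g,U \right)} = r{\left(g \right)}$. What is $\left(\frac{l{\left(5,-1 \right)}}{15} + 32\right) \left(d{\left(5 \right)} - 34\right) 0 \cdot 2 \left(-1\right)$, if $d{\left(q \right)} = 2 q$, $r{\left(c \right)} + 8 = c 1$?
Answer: $0$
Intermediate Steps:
$r{\left(c \right)} = -8 + c$ ($r{\left(c \right)} = -8 + c 1 = -8 + c$)
$l{\left(g,U \right)} = -8 + g$
$\left(\frac{l{\left(5,-1 \right)}}{15} + 32\right) \left(d{\left(5 \right)} - 34\right) 0 \cdot 2 \left(-1\right) = \left(\frac{-8 + 5}{15} + 32\right) \left(2 \cdot 5 - 34\right) 0 \cdot 2 \left(-1\right) = \left(\left(-3\right) \frac{1}{15} + 32\right) \left(10 - 34\right) 0 \left(-1\right) = \left(- \frac{1}{5} + 32\right) \left(-24\right) 0 = \frac{159}{5} \left(-24\right) 0 = \left(- \frac{3816}{5}\right) 0 = 0$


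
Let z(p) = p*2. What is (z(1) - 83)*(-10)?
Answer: 810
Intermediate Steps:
z(p) = 2*p
(z(1) - 83)*(-10) = (2*1 - 83)*(-10) = (2 - 83)*(-10) = -81*(-10) = 810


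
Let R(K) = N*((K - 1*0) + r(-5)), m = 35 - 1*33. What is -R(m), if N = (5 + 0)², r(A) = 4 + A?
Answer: -25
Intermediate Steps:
N = 25 (N = 5² = 25)
m = 2 (m = 35 - 33 = 2)
R(K) = -25 + 25*K (R(K) = 25*((K - 1*0) + (4 - 5)) = 25*((K + 0) - 1) = 25*(K - 1) = 25*(-1 + K) = -25 + 25*K)
-R(m) = -(-25 + 25*2) = -(-25 + 50) = -1*25 = -25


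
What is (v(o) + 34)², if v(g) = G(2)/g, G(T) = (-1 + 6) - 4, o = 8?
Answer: 74529/64 ≈ 1164.5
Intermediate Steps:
G(T) = 1 (G(T) = 5 - 4 = 1)
v(g) = 1/g
(v(o) + 34)² = (1/8 + 34)² = (⅛ + 34)² = (273/8)² = 74529/64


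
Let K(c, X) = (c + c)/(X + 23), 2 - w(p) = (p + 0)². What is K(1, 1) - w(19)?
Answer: 4309/12 ≈ 359.08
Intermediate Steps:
w(p) = 2 - p² (w(p) = 2 - (p + 0)² = 2 - p²)
K(c, X) = 2*c/(23 + X) (K(c, X) = (2*c)/(23 + X) = 2*c/(23 + X))
K(1, 1) - w(19) = 2*1/(23 + 1) - (2 - 1*19²) = 2*1/24 - (2 - 1*361) = 2*1*(1/24) - (2 - 361) = 1/12 - 1*(-359) = 1/12 + 359 = 4309/12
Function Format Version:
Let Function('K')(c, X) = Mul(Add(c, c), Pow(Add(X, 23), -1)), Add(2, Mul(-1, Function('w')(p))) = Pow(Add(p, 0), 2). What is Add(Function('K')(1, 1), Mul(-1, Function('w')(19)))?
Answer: Rational(4309, 12) ≈ 359.08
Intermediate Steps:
Function('w')(p) = Add(2, Mul(-1, Pow(p, 2))) (Function('w')(p) = Add(2, Mul(-1, Pow(Add(p, 0), 2))) = Add(2, Mul(-1, Pow(p, 2))))
Function('K')(c, X) = Mul(2, c, Pow(Add(23, X), -1)) (Function('K')(c, X) = Mul(Mul(2, c), Pow(Add(23, X), -1)) = Mul(2, c, Pow(Add(23, X), -1)))
Add(Function('K')(1, 1), Mul(-1, Function('w')(19))) = Add(Mul(2, 1, Pow(Add(23, 1), -1)), Mul(-1, Add(2, Mul(-1, Pow(19, 2))))) = Add(Mul(2, 1, Pow(24, -1)), Mul(-1, Add(2, Mul(-1, 361)))) = Add(Mul(2, 1, Rational(1, 24)), Mul(-1, Add(2, -361))) = Add(Rational(1, 12), Mul(-1, -359)) = Add(Rational(1, 12), 359) = Rational(4309, 12)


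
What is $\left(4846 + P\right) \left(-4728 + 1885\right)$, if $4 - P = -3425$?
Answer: $-23525825$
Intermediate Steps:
$P = 3429$ ($P = 4 - -3425 = 4 + 3425 = 3429$)
$\left(4846 + P\right) \left(-4728 + 1885\right) = \left(4846 + 3429\right) \left(-4728 + 1885\right) = 8275 \left(-2843\right) = -23525825$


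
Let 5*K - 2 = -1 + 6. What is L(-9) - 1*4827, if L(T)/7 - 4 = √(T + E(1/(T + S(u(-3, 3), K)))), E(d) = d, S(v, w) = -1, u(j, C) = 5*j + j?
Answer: -4799 + 7*I*√910/10 ≈ -4799.0 + 21.116*I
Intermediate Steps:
u(j, C) = 6*j
K = 7/5 (K = ⅖ + (-1 + 6)/5 = ⅖ + (⅕)*5 = ⅖ + 1 = 7/5 ≈ 1.4000)
L(T) = 28 + 7*√(T + 1/(-1 + T)) (L(T) = 28 + 7*√(T + 1/(T - 1)) = 28 + 7*√(T + 1/(-1 + T)))
L(-9) - 1*4827 = (28 + 7*√((1 - 9*(-1 - 9))/(-1 - 9))) - 1*4827 = (28 + 7*√((1 - 9*(-10))/(-10))) - 4827 = (28 + 7*√(-(1 + 90)/10)) - 4827 = (28 + 7*√(-⅒*91)) - 4827 = (28 + 7*√(-91/10)) - 4827 = (28 + 7*(I*√910/10)) - 4827 = (28 + 7*I*√910/10) - 4827 = -4799 + 7*I*√910/10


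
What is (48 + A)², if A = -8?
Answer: 1600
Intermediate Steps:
(48 + A)² = (48 - 8)² = 40² = 1600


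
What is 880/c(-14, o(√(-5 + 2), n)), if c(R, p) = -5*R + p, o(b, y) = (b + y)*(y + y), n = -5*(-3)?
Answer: 4576/2731 - 264*I*√3/2731 ≈ 1.6756 - 0.16743*I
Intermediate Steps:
n = 15
o(b, y) = 2*y*(b + y) (o(b, y) = (b + y)*(2*y) = 2*y*(b + y))
c(R, p) = p - 5*R
880/c(-14, o(√(-5 + 2), n)) = 880/(2*15*(√(-5 + 2) + 15) - 5*(-14)) = 880/(2*15*(√(-3) + 15) + 70) = 880/(2*15*(I*√3 + 15) + 70) = 880/(2*15*(15 + I*√3) + 70) = 880/((450 + 30*I*√3) + 70) = 880/(520 + 30*I*√3)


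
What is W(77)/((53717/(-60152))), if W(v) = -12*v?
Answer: 55580448/53717 ≈ 1034.7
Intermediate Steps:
W(77)/((53717/(-60152))) = (-12*77)/((53717/(-60152))) = -924/(53717*(-1/60152)) = -924/(-53717/60152) = -924*(-60152/53717) = 55580448/53717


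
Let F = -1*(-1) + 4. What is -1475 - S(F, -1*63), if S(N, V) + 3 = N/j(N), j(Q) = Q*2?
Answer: -2945/2 ≈ -1472.5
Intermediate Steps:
j(Q) = 2*Q
F = 5 (F = 1 + 4 = 5)
S(N, V) = -5/2 (S(N, V) = -3 + N/((2*N)) = -3 + N*(1/(2*N)) = -3 + 1/2 = -5/2)
-1475 - S(F, -1*63) = -1475 - 1*(-5/2) = -1475 + 5/2 = -2945/2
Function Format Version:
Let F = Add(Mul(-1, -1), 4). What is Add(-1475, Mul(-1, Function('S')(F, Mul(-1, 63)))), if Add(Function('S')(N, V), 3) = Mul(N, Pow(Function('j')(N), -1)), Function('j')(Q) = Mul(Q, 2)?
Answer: Rational(-2945, 2) ≈ -1472.5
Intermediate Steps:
Function('j')(Q) = Mul(2, Q)
F = 5 (F = Add(1, 4) = 5)
Function('S')(N, V) = Rational(-5, 2) (Function('S')(N, V) = Add(-3, Mul(N, Pow(Mul(2, N), -1))) = Add(-3, Mul(N, Mul(Rational(1, 2), Pow(N, -1)))) = Add(-3, Rational(1, 2)) = Rational(-5, 2))
Add(-1475, Mul(-1, Function('S')(F, Mul(-1, 63)))) = Add(-1475, Mul(-1, Rational(-5, 2))) = Add(-1475, Rational(5, 2)) = Rational(-2945, 2)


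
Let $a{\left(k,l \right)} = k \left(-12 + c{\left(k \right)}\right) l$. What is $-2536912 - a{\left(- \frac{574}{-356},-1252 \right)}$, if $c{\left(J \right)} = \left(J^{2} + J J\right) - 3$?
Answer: $- \frac{1802391566619}{704969} \approx -2.5567 \cdot 10^{6}$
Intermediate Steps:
$c{\left(J \right)} = -3 + 2 J^{2}$ ($c{\left(J \right)} = \left(J^{2} + J^{2}\right) - 3 = 2 J^{2} - 3 = -3 + 2 J^{2}$)
$a{\left(k,l \right)} = k l \left(-15 + 2 k^{2}\right)$ ($a{\left(k,l \right)} = k \left(-12 + \left(-3 + 2 k^{2}\right)\right) l = k \left(-15 + 2 k^{2}\right) l = k l \left(-15 + 2 k^{2}\right)$)
$-2536912 - a{\left(- \frac{574}{-356},-1252 \right)} = -2536912 - - \frac{574}{-356} \left(-1252\right) \left(-15 + 2 \left(- \frac{574}{-356}\right)^{2}\right) = -2536912 - \left(-574\right) \left(- \frac{1}{356}\right) \left(-1252\right) \left(-15 + 2 \left(\left(-574\right) \left(- \frac{1}{356}\right)\right)^{2}\right) = -2536912 - \frac{287}{178} \left(-1252\right) \left(-15 + 2 \left(\frac{287}{178}\right)^{2}\right) = -2536912 - \frac{287}{178} \left(-1252\right) \left(-15 + 2 \cdot \frac{82369}{31684}\right) = -2536912 - \frac{287}{178} \left(-1252\right) \left(-15 + \frac{82369}{15842}\right) = -2536912 - \frac{287}{178} \left(-1252\right) \left(- \frac{155261}{15842}\right) = -2536912 - \frac{13947250891}{704969} = - \frac{1802391566619}{704969}$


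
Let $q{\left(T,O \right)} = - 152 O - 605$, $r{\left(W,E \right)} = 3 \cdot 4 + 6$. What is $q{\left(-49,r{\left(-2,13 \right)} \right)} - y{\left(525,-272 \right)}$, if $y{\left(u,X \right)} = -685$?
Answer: $-2656$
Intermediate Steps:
$r{\left(W,E \right)} = 18$ ($r{\left(W,E \right)} = 12 + 6 = 18$)
$q{\left(T,O \right)} = -605 - 152 O$
$q{\left(-49,r{\left(-2,13 \right)} \right)} - y{\left(525,-272 \right)} = \left(-605 - 2736\right) - -685 = \left(-605 - 2736\right) + 685 = -3341 + 685 = -2656$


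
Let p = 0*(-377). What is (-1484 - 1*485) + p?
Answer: -1969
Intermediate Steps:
p = 0
(-1484 - 1*485) + p = (-1484 - 1*485) + 0 = (-1484 - 485) + 0 = -1969 + 0 = -1969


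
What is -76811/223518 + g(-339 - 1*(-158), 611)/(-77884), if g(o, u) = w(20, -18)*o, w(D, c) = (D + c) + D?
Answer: -636537406/2176059489 ≈ -0.29252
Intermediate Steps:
w(D, c) = c + 2*D
g(o, u) = 22*o (g(o, u) = (-18 + 2*20)*o = (-18 + 40)*o = 22*o)
-76811/223518 + g(-339 - 1*(-158), 611)/(-77884) = -76811/223518 + (22*(-339 - 1*(-158)))/(-77884) = -76811*1/223518 + (22*(-339 + 158))*(-1/77884) = -76811/223518 + (22*(-181))*(-1/77884) = -76811/223518 - 3982*(-1/77884) = -76811/223518 + 1991/38942 = -636537406/2176059489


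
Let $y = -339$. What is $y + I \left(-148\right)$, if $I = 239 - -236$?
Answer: $-70639$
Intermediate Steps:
$I = 475$ ($I = 239 + 236 = 475$)
$y + I \left(-148\right) = -339 + 475 \left(-148\right) = -339 - 70300 = -70639$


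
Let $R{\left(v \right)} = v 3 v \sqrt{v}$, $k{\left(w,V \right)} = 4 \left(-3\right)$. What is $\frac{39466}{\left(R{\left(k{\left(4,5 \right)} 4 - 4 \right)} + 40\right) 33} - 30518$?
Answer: $\frac{- 8169546528 \sqrt{13} + 20122147 i}{132 \left(- 5 i + 2028 \sqrt{13}\right)} \approx -30518.0 - 0.020445 i$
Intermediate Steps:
$k{\left(w,V \right)} = -12$
$R{\left(v \right)} = 3 v^{\frac{5}{2}}$ ($R{\left(v \right)} = 3 v v \sqrt{v} = 3 v^{2} \sqrt{v} = 3 v^{\frac{5}{2}}$)
$\frac{39466}{\left(R{\left(k{\left(4,5 \right)} 4 - 4 \right)} + 40\right) 33} - 30518 = \frac{39466}{\left(3 \left(\left(-12\right) 4 - 4\right)^{\frac{5}{2}} + 40\right) 33} - 30518 = \frac{39466}{\left(3 \left(-48 - 4\right)^{\frac{5}{2}} + 40\right) 33} - 30518 = \frac{39466}{\left(3 \left(-52\right)^{\frac{5}{2}} + 40\right) 33} - 30518 = \frac{39466}{\left(3 \cdot 5408 i \sqrt{13} + 40\right) 33} - 30518 = \frac{39466}{\left(16224 i \sqrt{13} + 40\right) 33} - 30518 = \frac{39466}{\left(40 + 16224 i \sqrt{13}\right) 33} - 30518 = \frac{39466}{1320 + 535392 i \sqrt{13}} - 30518 = -30518 + \frac{39466}{1320 + 535392 i \sqrt{13}}$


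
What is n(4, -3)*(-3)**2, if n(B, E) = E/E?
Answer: 9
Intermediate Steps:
n(B, E) = 1
n(4, -3)*(-3)**2 = 1*(-3)**2 = 1*9 = 9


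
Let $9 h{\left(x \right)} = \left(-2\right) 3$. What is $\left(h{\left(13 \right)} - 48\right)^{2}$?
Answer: $\frac{21316}{9} \approx 2368.4$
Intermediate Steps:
$h{\left(x \right)} = - \frac{2}{3}$ ($h{\left(x \right)} = \frac{\left(-2\right) 3}{9} = \frac{1}{9} \left(-6\right) = - \frac{2}{3}$)
$\left(h{\left(13 \right)} - 48\right)^{2} = \left(- \frac{2}{3} - 48\right)^{2} = \left(- \frac{146}{3}\right)^{2} = \frac{21316}{9}$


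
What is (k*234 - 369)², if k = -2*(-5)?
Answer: 3884841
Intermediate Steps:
k = 10
(k*234 - 369)² = (10*234 - 369)² = (2340 - 369)² = 1971² = 3884841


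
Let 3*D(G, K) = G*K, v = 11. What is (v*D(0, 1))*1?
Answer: 0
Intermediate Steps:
D(G, K) = G*K/3 (D(G, K) = (G*K)/3 = G*K/3)
(v*D(0, 1))*1 = (11*((⅓)*0*1))*1 = (11*0)*1 = 0*1 = 0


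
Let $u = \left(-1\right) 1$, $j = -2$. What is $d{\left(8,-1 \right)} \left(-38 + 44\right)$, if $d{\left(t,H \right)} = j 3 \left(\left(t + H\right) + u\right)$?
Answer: $-216$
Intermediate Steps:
$u = -1$
$d{\left(t,H \right)} = 6 - 6 H - 6 t$ ($d{\left(t,H \right)} = \left(-2\right) 3 \left(\left(t + H\right) - 1\right) = - 6 \left(\left(H + t\right) - 1\right) = - 6 \left(-1 + H + t\right) = 6 - 6 H - 6 t$)
$d{\left(8,-1 \right)} \left(-38 + 44\right) = \left(6 - -6 - 48\right) \left(-38 + 44\right) = \left(6 + 6 - 48\right) 6 = \left(-36\right) 6 = -216$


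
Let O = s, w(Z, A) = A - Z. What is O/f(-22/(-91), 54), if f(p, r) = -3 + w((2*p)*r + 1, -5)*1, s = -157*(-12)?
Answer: -57148/1065 ≈ -53.660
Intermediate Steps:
s = 1884
O = 1884
f(p, r) = -9 - 2*p*r (f(p, r) = -3 + (-5 - ((2*p)*r + 1))*1 = -3 + (-5 - (2*p*r + 1))*1 = -3 + (-5 - (1 + 2*p*r))*1 = -3 + (-5 + (-1 - 2*p*r))*1 = -3 + (-6 - 2*p*r)*1 = -3 + (-6 - 2*p*r) = -9 - 2*p*r)
O/f(-22/(-91), 54) = 1884/(-9 - 2*(-22/(-91))*54) = 1884/(-9 - 2*(-22*(-1/91))*54) = 1884/(-9 - 2*22/91*54) = 1884/(-9 - 2376/91) = 1884/(-3195/91) = 1884*(-91/3195) = -57148/1065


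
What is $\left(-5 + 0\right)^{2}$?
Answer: $25$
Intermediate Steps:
$\left(-5 + 0\right)^{2} = \left(-5\right)^{2} = 25$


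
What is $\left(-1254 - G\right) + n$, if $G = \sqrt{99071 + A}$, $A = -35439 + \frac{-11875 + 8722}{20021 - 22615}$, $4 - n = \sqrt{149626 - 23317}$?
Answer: $-1250 - \sqrt{126309} - \frac{\sqrt{428177471234}}{2594} \approx -1857.7$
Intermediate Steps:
$n = 4 - \sqrt{126309}$ ($n = 4 - \sqrt{149626 - 23317} = 4 - \sqrt{126309} \approx -351.4$)
$A = - \frac{91925613}{2594}$ ($A = -35439 - \frac{3153}{-2594} = -35439 - - \frac{3153}{2594} = -35439 + \frac{3153}{2594} = - \frac{91925613}{2594} \approx -35438.0$)
$G = \frac{\sqrt{428177471234}}{2594}$ ($G = \sqrt{99071 - \frac{91925613}{2594}} = \sqrt{\frac{165064561}{2594}} = \frac{\sqrt{428177471234}}{2594} \approx 252.26$)
$\left(-1254 - G\right) + n = \left(-1254 - \frac{\sqrt{428177471234}}{2594}\right) + \left(4 - \sqrt{126309}\right) = -1250 - \sqrt{126309} - \frac{\sqrt{428177471234}}{2594}$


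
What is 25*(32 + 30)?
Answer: 1550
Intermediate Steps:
25*(32 + 30) = 25*62 = 1550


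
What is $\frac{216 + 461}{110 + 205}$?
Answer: $\frac{677}{315} \approx 2.1492$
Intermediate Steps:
$\frac{216 + 461}{110 + 205} = \frac{677}{315}$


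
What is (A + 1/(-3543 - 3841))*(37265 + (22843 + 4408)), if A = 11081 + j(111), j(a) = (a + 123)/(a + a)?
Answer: 48833866638523/68302 ≈ 7.1497e+8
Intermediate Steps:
j(a) = (123 + a)/(2*a) (j(a) = (123 + a)/((2*a)) = (123 + a)*(1/(2*a)) = (123 + a)/(2*a))
A = 410036/37 (A = 11081 + (½)*(123 + 111)/111 = 11081 + (½)*(1/111)*234 = 11081 + 39/37 = 410036/37 ≈ 11082.)
(A + 1/(-3543 - 3841))*(37265 + (22843 + 4408)) = (410036/37 + 1/(-3543 - 3841))*(37265 + (22843 + 4408)) = (410036/37 + 1/(-7384))*(37265 + 27251) = (410036/37 - 1/7384)*64516 = (3027705787/273208)*64516 = 48833866638523/68302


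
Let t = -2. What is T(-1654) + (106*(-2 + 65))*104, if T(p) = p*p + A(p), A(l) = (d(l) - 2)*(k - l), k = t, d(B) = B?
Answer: 694516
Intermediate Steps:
k = -2
A(l) = (-2 + l)*(-2 - l) (A(l) = (l - 2)*(-2 - l) = (-2 + l)*(-2 - l))
T(p) = 4 (T(p) = p*p + (4 - p²) = p² + (4 - p²) = 4)
T(-1654) + (106*(-2 + 65))*104 = 4 + (106*(-2 + 65))*104 = 4 + (106*63)*104 = 4 + 6678*104 = 4 + 694512 = 694516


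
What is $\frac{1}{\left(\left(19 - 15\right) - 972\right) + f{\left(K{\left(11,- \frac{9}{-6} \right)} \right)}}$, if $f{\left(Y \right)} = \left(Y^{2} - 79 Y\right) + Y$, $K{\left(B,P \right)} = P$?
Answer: $- \frac{4}{4331} \approx -0.00092357$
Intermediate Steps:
$f{\left(Y \right)} = Y^{2} - 78 Y$
$\frac{1}{\left(\left(19 - 15\right) - 972\right) + f{\left(K{\left(11,- \frac{9}{-6} \right)} \right)}} = \frac{1}{\left(\left(19 - 15\right) - 972\right) + - \frac{9}{-6} \left(-78 - \frac{9}{-6}\right)} = \frac{1}{\left(\left(19 - 15\right) - 972\right) + \left(-9\right) \left(- \frac{1}{6}\right) \left(-78 - - \frac{3}{2}\right)} = \frac{1}{\left(4 - 972\right) + \frac{3 \left(-78 + \frac{3}{2}\right)}{2}} = \frac{1}{-968 + \frac{3}{2} \left(- \frac{153}{2}\right)} = \frac{1}{-968 - \frac{459}{4}} = \frac{1}{- \frac{4331}{4}} = - \frac{4}{4331}$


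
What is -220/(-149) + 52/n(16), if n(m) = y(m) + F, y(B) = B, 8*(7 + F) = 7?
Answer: 79364/11771 ≈ 6.7423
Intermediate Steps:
F = -49/8 (F = -7 + (1/8)*7 = -7 + 7/8 = -49/8 ≈ -6.1250)
n(m) = -49/8 + m (n(m) = m - 49/8 = -49/8 + m)
-220/(-149) + 52/n(16) = -220/(-149) + 52/(-49/8 + 16) = -220*(-1/149) + 52/(79/8) = 220/149 + 52*(8/79) = 220/149 + 416/79 = 79364/11771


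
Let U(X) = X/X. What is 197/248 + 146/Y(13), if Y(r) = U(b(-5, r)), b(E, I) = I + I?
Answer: 36405/248 ≈ 146.79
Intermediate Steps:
b(E, I) = 2*I
U(X) = 1
Y(r) = 1
197/248 + 146/Y(13) = 197/248 + 146/1 = 197*(1/248) + 146*1 = 197/248 + 146 = 36405/248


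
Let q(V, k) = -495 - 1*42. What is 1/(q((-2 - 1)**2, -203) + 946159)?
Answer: 1/945622 ≈ 1.0575e-6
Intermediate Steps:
q(V, k) = -537 (q(V, k) = -495 - 42 = -537)
1/(q((-2 - 1)**2, -203) + 946159) = 1/(-537 + 946159) = 1/945622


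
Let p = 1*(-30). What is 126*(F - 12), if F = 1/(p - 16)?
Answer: -34839/23 ≈ -1514.7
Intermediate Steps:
p = -30
F = -1/46 (F = 1/(-30 - 16) = 1/(-46) = -1/46 ≈ -0.021739)
126*(F - 12) = 126*(-1/46 - 12) = 126*(-553/46) = -34839/23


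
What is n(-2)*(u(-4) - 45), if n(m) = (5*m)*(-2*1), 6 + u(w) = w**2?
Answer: -700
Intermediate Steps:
u(w) = -6 + w**2
n(m) = -10*m (n(m) = (5*m)*(-2) = -10*m)
n(-2)*(u(-4) - 45) = (-10*(-2))*((-6 + (-4)**2) - 45) = 20*((-6 + 16) - 45) = 20*(10 - 45) = 20*(-35) = -700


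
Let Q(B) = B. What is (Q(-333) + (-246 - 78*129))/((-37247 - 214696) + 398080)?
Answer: -10641/146137 ≈ -0.072815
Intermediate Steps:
(Q(-333) + (-246 - 78*129))/((-37247 - 214696) + 398080) = (-333 + (-246 - 78*129))/((-37247 - 214696) + 398080) = (-333 + (-246 - 10062))/(-251943 + 398080) = (-333 - 10308)/146137 = -10641*1/146137 = -10641/146137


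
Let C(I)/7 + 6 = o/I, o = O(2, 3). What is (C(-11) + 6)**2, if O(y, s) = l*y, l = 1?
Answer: 168100/121 ≈ 1389.3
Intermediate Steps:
O(y, s) = y (O(y, s) = 1*y = y)
o = 2
C(I) = -42 + 14/I (C(I) = -42 + 7*(2/I) = -42 + 14/I)
(C(-11) + 6)**2 = ((-42 + 14/(-11)) + 6)**2 = ((-42 + 14*(-1/11)) + 6)**2 = ((-42 - 14/11) + 6)**2 = (-476/11 + 6)**2 = (-410/11)**2 = 168100/121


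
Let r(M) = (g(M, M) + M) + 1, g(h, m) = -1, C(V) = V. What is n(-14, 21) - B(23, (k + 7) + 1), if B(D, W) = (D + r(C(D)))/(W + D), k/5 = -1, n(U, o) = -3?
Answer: -62/13 ≈ -4.7692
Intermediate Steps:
k = -5 (k = 5*(-1) = -5)
r(M) = M (r(M) = (-1 + M) + 1 = M)
B(D, W) = 2*D/(D + W) (B(D, W) = (D + D)/(W + D) = (2*D)/(D + W) = 2*D/(D + W))
n(-14, 21) - B(23, (k + 7) + 1) = -3 - 2*23/(23 + ((-5 + 7) + 1)) = -3 - 2*23/(23 + (2 + 1)) = -3 - 2*23/(23 + 3) = -3 - 2*23/26 = -3 - 1*23/13 = -3 - 23/13 = -62/13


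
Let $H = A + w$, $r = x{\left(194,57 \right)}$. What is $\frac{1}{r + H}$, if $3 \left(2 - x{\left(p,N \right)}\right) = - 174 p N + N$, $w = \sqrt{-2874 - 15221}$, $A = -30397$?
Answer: $\frac{122190}{74651984119} - \frac{i \sqrt{18095}}{373259920595} \approx 1.6368 \cdot 10^{-6} - 3.6039 \cdot 10^{-10} i$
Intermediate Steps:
$w = i \sqrt{18095}$ ($w = \sqrt{-18095} = i \sqrt{18095} \approx 134.52 i$)
$x{\left(p,N \right)} = 2 - \frac{N}{3} + 58 N p$ ($x{\left(p,N \right)} = 2 - \frac{- 174 p N + N}{3} = 2 - \frac{- 174 N p + N}{3} = 2 - \frac{N - 174 N p}{3} = 2 + \left(- \frac{N}{3} + 58 N p\right) = 2 - \frac{N}{3} + 58 N p$)
$r = 641347$ ($r = 2 - 19 + 58 \cdot 57 \cdot 194 = 2 - 19 + 641364 = 641347$)
$H = -30397 + i \sqrt{18095} \approx -30397.0 + 134.52 i$
$\frac{1}{r + H} = \frac{1}{641347 - \left(30397 - i \sqrt{18095}\right)} = \frac{1}{610950 + i \sqrt{18095}}$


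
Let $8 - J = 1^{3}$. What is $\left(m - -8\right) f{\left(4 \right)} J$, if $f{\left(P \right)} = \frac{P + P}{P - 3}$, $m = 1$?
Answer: $504$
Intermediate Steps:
$f{\left(P \right)} = \frac{2 P}{-3 + P}$
$J = 7$ ($J = 8 - 1^{3} = 8 - 1 = 7$)
$\left(m - -8\right) f{\left(4 \right)} J = \left(1 - -8\right) 2 \cdot 4 \frac{1}{-3 + 4} \cdot 7 = \left(1 + 8\right) 2 \cdot 4 \cdot 1^{-1} \cdot 7 = 9 \cdot 2 \cdot 4 \cdot 1 \cdot 7 = 9 \cdot 8 \cdot 7 = 72 \cdot 7 = 504$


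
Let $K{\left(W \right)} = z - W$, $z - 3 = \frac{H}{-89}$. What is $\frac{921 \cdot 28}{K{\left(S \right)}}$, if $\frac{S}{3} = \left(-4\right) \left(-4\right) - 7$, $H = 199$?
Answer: $- \frac{2295132}{2335} \approx -982.93$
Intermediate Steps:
$S = 27$ ($S = 3 \left(\left(-4\right) \left(-4\right) - 7\right) = 3 \left(16 - 7\right) = 3 \cdot 9 = 27$)
$z = \frac{68}{89}$ ($z = 3 + \frac{199}{-89} = 3 + 199 \left(- \frac{1}{89}\right) = 3 - \frac{199}{89} = \frac{68}{89} \approx 0.76404$)
$K{\left(W \right)} = \frac{68}{89} - W$
$\frac{921 \cdot 28}{K{\left(S \right)}} = \frac{921 \cdot 28}{\frac{68}{89} - 27} = \frac{25788}{\frac{68}{89} - 27} = \frac{25788}{- \frac{2335}{89}} = 25788 \left(- \frac{89}{2335}\right) = - \frac{2295132}{2335}$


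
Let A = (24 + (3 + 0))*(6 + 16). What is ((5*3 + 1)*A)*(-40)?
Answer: -380160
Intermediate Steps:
A = 594 (A = (24 + 3)*22 = 27*22 = 594)
((5*3 + 1)*A)*(-40) = ((5*3 + 1)*594)*(-40) = ((15 + 1)*594)*(-40) = (16*594)*(-40) = 9504*(-40) = -380160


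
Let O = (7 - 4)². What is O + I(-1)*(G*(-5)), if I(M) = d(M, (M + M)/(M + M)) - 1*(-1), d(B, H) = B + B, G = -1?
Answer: 4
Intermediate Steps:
d(B, H) = 2*B
I(M) = 1 + 2*M (I(M) = 2*M - 1*(-1) = 2*M + 1 = 1 + 2*M)
O = 9 (O = 3² = 9)
O + I(-1)*(G*(-5)) = 9 + (1 + 2*(-1))*(-1*(-5)) = 9 + (1 - 2)*5 = 9 - 1*5 = 9 - 5 = 4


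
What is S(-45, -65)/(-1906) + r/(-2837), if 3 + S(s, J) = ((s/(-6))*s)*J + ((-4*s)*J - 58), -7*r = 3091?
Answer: -392407335/75702508 ≈ -5.1835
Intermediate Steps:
r = -3091/7 (r = -1/7*3091 = -3091/7 ≈ -441.57)
S(s, J) = -61 - 4*J*s - J*s**2/6 (S(s, J) = -3 + (((s/(-6))*s)*J + ((-4*s)*J - 58)) = -3 + (((s*(-1/6))*s)*J + (-4*J*s - 58)) = -3 + (((-s/6)*s)*J + (-58 - 4*J*s)) = -3 + ((-s**2/6)*J + (-58 - 4*J*s)) = -3 + (-J*s**2/6 + (-58 - 4*J*s)) = -3 + (-58 - 4*J*s - J*s**2/6) = -61 - 4*J*s - J*s**2/6)
S(-45, -65)/(-1906) + r/(-2837) = (-61 - 4*(-65)*(-45) - 1/6*(-65)*(-45)**2)/(-1906) - 3091/7/(-2837) = (-61 - 11700 - 1/6*(-65)*2025)*(-1/1906) - 3091/7*(-1/2837) = (-61 - 11700 + 43875/2)*(-1/1906) + 3091/19859 = (20353/2)*(-1/1906) + 3091/19859 = -20353/3812 + 3091/19859 = -392407335/75702508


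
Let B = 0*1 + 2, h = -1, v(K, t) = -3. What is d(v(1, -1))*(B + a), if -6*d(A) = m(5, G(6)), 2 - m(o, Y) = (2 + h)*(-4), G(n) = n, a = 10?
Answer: -12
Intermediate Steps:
m(o, Y) = 6 (m(o, Y) = 2 - (2 - 1)*(-4) = 2 - (-4) = 2 - 1*(-4) = 2 + 4 = 6)
d(A) = -1 (d(A) = -⅙*6 = -1)
B = 2 (B = 0 + 2 = 2)
d(v(1, -1))*(B + a) = -(2 + 10) = -1*12 = -12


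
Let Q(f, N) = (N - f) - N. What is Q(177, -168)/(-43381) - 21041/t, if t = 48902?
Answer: -904123967/2121417662 ≈ -0.42619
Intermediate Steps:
Q(f, N) = -f
Q(177, -168)/(-43381) - 21041/t = -1*177/(-43381) - 21041/48902 = -177*(-1/43381) - 21041*1/48902 = 177/43381 - 21041/48902 = -904123967/2121417662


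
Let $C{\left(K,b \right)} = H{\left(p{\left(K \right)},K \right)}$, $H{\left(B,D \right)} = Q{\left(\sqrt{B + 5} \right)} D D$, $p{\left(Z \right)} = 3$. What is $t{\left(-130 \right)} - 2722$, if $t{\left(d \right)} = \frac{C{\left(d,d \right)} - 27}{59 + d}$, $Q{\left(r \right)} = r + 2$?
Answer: $- \frac{227035}{71} - \frac{33800 \sqrt{2}}{71} \approx -3870.9$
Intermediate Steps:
$Q{\left(r \right)} = 2 + r$
$H{\left(B,D \right)} = D^{2} \left(2 + \sqrt{5 + B}\right)$ ($H{\left(B,D \right)} = \left(2 + \sqrt{B + 5}\right) D D = \left(2 + \sqrt{5 + B}\right) D D = D \left(2 + \sqrt{5 + B}\right) D = D^{2} \left(2 + \sqrt{5 + B}\right)$)
$C{\left(K,b \right)} = K^{2} \left(2 + 2 \sqrt{2}\right)$ ($C{\left(K,b \right)} = K^{2} \left(2 + \sqrt{5 + 3}\right) = K^{2} \left(2 + \sqrt{8}\right) = K^{2} \left(2 + 2 \sqrt{2}\right)$)
$t{\left(d \right)} = \frac{-27 + 2 d^{2} \left(1 + \sqrt{2}\right)}{59 + d}$ ($t{\left(d \right)} = \frac{2 d^{2} \left(1 + \sqrt{2}\right) - 27}{59 + d} = \frac{-27 + 2 d^{2} \left(1 + \sqrt{2}\right)}{59 + d}$)
$t{\left(-130 \right)} - 2722 = \frac{-27 + 2 \left(-130\right)^{2} \left(1 + \sqrt{2}\right)}{59 - 130} - 2722 = \frac{-27 + 2 \cdot 16900 \left(1 + \sqrt{2}\right)}{-71} - 2722 = - \frac{-27 + \left(33800 + 33800 \sqrt{2}\right)}{71} - 2722 = - \frac{33773 + 33800 \sqrt{2}}{71} - 2722 = \left(- \frac{33773}{71} - \frac{33800 \sqrt{2}}{71}\right) - 2722 = - \frac{227035}{71} - \frac{33800 \sqrt{2}}{71}$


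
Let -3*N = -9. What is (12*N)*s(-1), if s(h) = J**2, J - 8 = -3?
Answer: 900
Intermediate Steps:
J = 5 (J = 8 - 3 = 5)
s(h) = 25 (s(h) = 5**2 = 25)
N = 3 (N = -1/3*(-9) = 3)
(12*N)*s(-1) = (12*3)*25 = 36*25 = 900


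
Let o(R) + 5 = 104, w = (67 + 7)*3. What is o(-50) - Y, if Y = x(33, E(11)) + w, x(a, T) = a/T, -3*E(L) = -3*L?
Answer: -126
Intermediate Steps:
E(L) = L (E(L) = -(-1)*L = L)
w = 222 (w = 74*3 = 222)
o(R) = 99 (o(R) = -5 + 104 = 99)
Y = 225 (Y = 33/11 + 222 = 33*(1/11) + 222 = 3 + 222 = 225)
o(-50) - Y = 99 - 1*225 = 99 - 225 = -126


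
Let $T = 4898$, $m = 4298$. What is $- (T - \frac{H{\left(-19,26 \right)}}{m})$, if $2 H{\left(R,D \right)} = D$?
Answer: $- \frac{21051591}{4298} \approx -4898.0$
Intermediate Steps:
$H{\left(R,D \right)} = \frac{D}{2}$
$- (T - \frac{H{\left(-19,26 \right)}}{m}) = - (4898 - \frac{\frac{1}{2} \cdot 26}{4298}) = - (4898 - 13 \cdot \frac{1}{4298}) = - (4898 - \frac{13}{4298}) = \left(-1\right) \frac{21051591}{4298} = - \frac{21051591}{4298}$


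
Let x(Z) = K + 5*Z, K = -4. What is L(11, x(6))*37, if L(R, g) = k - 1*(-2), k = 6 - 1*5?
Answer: 111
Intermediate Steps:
k = 1 (k = 6 - 5 = 1)
x(Z) = -4 + 5*Z
L(R, g) = 3 (L(R, g) = 1 - 1*(-2) = 1 + 2 = 3)
L(11, x(6))*37 = 3*37 = 111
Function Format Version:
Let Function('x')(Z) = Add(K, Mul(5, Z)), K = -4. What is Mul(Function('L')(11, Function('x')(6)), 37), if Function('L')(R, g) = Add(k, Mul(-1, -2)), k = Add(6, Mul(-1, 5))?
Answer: 111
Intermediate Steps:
k = 1 (k = Add(6, -5) = 1)
Function('x')(Z) = Add(-4, Mul(5, Z))
Function('L')(R, g) = 3 (Function('L')(R, g) = Add(1, Mul(-1, -2)) = Add(1, 2) = 3)
Mul(Function('L')(11, Function('x')(6)), 37) = Mul(3, 37) = 111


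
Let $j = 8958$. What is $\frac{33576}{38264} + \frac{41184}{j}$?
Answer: $\frac{39096633}{7141019} \approx 5.4749$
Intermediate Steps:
$\frac{33576}{38264} + \frac{41184}{j} = \frac{33576}{38264} + \frac{41184}{8958} = 33576 \cdot \frac{1}{38264} + 41184 \cdot \frac{1}{8958} = \frac{4197}{4783} + \frac{6864}{1493} = \frac{39096633}{7141019}$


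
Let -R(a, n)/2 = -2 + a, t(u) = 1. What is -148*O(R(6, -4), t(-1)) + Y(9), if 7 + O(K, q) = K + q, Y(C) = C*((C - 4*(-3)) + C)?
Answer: 2342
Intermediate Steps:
Y(C) = C*(12 + 2*C) (Y(C) = C*((C + 12) + C) = C*((12 + C) + C) = C*(12 + 2*C))
R(a, n) = 4 - 2*a (R(a, n) = -2*(-2 + a) = 4 - 2*a)
O(K, q) = -7 + K + q (O(K, q) = -7 + (K + q) = -7 + K + q)
-148*O(R(6, -4), t(-1)) + Y(9) = -148*(-7 + (4 - 2*6) + 1) + 2*9*(6 + 9) = -148*(-7 + (4 - 12) + 1) + 2*9*15 = -148*(-7 - 8 + 1) + 270 = -148*(-14) + 270 = 2072 + 270 = 2342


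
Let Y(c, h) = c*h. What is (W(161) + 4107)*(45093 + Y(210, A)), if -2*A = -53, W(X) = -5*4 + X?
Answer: 215195184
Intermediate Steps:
W(X) = -20 + X
A = 53/2 (A = -½*(-53) = 53/2 ≈ 26.500)
(W(161) + 4107)*(45093 + Y(210, A)) = ((-20 + 161) + 4107)*(45093 + 210*(53/2)) = (141 + 4107)*(45093 + 5565) = 4248*50658 = 215195184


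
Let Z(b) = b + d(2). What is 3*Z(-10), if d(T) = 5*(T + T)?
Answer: 30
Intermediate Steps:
d(T) = 10*T (d(T) = 5*(2*T) = 10*T)
Z(b) = 20 + b (Z(b) = b + 10*2 = b + 20 = 20 + b)
3*Z(-10) = 3*(20 - 10) = 3*10 = 30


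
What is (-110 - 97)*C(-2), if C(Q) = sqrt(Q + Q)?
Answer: -414*I ≈ -414.0*I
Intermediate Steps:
C(Q) = sqrt(2)*sqrt(Q) (C(Q) = sqrt(2*Q) = sqrt(2)*sqrt(Q))
(-110 - 97)*C(-2) = (-110 - 97)*(sqrt(2)*sqrt(-2)) = -207*sqrt(2)*I*sqrt(2) = -414*I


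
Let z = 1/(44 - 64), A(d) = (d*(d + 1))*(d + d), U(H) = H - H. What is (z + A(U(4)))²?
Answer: 1/400 ≈ 0.0025000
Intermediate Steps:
U(H) = 0
A(d) = 2*d²*(1 + d) (A(d) = (d*(1 + d))*(2*d) = 2*d²*(1 + d))
z = -1/20 (z = 1/(-20) = -1/20 ≈ -0.050000)
(z + A(U(4)))² = (-1/20 + 2*0²*(1 + 0))² = (-1/20 + 2*0*1)² = (-1/20 + 0)² = (-1/20)² = 1/400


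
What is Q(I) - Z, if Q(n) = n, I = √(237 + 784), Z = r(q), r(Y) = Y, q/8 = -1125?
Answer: 9000 + √1021 ≈ 9032.0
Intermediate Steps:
q = -9000 (q = 8*(-1125) = -9000)
Z = -9000
I = √1021 ≈ 31.953
Q(I) - Z = √1021 - 1*(-9000) = √1021 + 9000 = 9000 + √1021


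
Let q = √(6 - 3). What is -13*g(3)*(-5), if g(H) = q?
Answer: 65*√3 ≈ 112.58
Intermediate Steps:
q = √3 ≈ 1.7320
g(H) = √3
-13*g(3)*(-5) = -13*√3*(-5) = 65*√3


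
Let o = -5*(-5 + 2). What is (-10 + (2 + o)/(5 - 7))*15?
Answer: -555/2 ≈ -277.50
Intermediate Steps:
o = 15 (o = -5*(-3) = 15)
(-10 + (2 + o)/(5 - 7))*15 = (-10 + (2 + 15)/(5 - 7))*15 = (-10 + 17/(-2))*15 = (-10 + 17*(-½))*15 = (-10 - 17/2)*15 = -37/2*15 = -555/2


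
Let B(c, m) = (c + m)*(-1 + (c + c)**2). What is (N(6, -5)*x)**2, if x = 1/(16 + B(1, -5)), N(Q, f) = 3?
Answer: 9/16 ≈ 0.56250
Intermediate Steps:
B(c, m) = (-1 + 4*c**2)*(c + m) (B(c, m) = (c + m)*(-1 + (2*c)**2) = (c + m)*(-1 + 4*c**2) = (-1 + 4*c**2)*(c + m))
x = 1/4 (x = 1/(16 + (-1*1 - 1*(-5) + 4*1**3 + 4*(-5)*1**2)) = 1/(16 + (-1 + 5 + 4*1 + 4*(-5)*1)) = 1/(16 + (-1 + 5 + 4 - 20)) = 1/(16 - 12) = 1/4 ≈ 0.25000)
(N(6, -5)*x)**2 = (3*(1/4))**2 = (3/4)**2 = 9/16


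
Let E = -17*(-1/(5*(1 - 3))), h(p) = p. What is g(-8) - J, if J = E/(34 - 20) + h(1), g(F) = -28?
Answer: -4043/140 ≈ -28.879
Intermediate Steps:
E = -17/10 (E = -17/((-2*(-5))) = -17/10 ≈ -1.7000)
J = 123/140 (J = -17/(10*(34 - 20)) + 1 = -17/10/14 + 1 = -17/10*1/14 + 1 = -17/140 + 1 = 123/140 ≈ 0.87857)
g(-8) - J = -28 - 1*123/140 = -28 - 123/140 = -4043/140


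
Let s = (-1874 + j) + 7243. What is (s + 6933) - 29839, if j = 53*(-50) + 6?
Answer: -20181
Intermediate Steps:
j = -2644 (j = -2650 + 6 = -2644)
s = 2725 (s = (-1874 - 2644) + 7243 = -4518 + 7243 = 2725)
(s + 6933) - 29839 = (2725 + 6933) - 29839 = 9658 - 29839 = -20181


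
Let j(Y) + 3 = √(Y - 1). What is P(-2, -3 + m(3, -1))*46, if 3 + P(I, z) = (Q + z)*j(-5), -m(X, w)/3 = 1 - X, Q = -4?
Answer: -46*I*√6 ≈ -112.68*I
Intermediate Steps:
m(X, w) = -3 + 3*X (m(X, w) = -3*(1 - X) = -3 + 3*X)
j(Y) = -3 + √(-1 + Y) (j(Y) = -3 + √(Y - 1) = -3 + √(-1 + Y))
P(I, z) = -3 + (-4 + z)*(-3 + I*√6) (P(I, z) = -3 + (-4 + z)*(-3 + √(-1 - 5)) = -3 + (-4 + z)*(-3 + √(-6)) = -3 + (-4 + z)*(-3 + I*√6))
P(-2, -3 + m(3, -1))*46 = (9 - (-3 + (-3 + 3*3))*(3 - I*√6) - 4*I*√6)*46 = (9 - (-3 + (-3 + 9))*(3 - I*√6) - 4*I*√6)*46 = (9 - (-3 + 6)*(3 - I*√6) - 4*I*√6)*46 = (9 - 1*3*(3 - I*√6) - 4*I*√6)*46 = (9 + (-9 + 3*I*√6) - 4*I*√6)*46 = -I*√6*46 = -46*I*√6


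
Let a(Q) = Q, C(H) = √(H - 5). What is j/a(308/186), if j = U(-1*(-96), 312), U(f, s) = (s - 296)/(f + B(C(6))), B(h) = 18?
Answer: 124/1463 ≈ 0.084757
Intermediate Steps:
C(H) = √(-5 + H)
U(f, s) = (-296 + s)/(18 + f) (U(f, s) = (s - 296)/(f + 18) = (-296 + s)/(18 + f))
j = 8/57 (j = (-296 + 312)/(18 - 1*(-96)) = 16/(18 + 96) = 16/114 = (1/114)*16 = 8/57 ≈ 0.14035)
j/a(308/186) = 8/(57*((308/186))) = 8/(57*((308*(1/186)))) = 8/(57*(154/93)) = (8/57)*(93/154) = 124/1463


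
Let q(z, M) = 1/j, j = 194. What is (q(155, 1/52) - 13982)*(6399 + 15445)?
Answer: -29626001454/97 ≈ -3.0542e+8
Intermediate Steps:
q(z, M) = 1/194
(q(155, 1/52) - 13982)*(6399 + 15445) = (1/194 - 13982)*(6399 + 15445) = -2712507/194*21844 = -29626001454/97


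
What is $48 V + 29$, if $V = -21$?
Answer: $-979$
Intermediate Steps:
$48 V + 29 = 48 \left(-21\right) + 29 = -1008 + 29 = -979$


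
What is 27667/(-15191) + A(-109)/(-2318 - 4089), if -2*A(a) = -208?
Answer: -178842333/97328737 ≈ -1.8375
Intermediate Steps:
A(a) = 104 (A(a) = -½*(-208) = 104)
27667/(-15191) + A(-109)/(-2318 - 4089) = 27667/(-15191) + 104/(-2318 - 4089) = 27667*(-1/15191) + 104/(-6407) = -27667/15191 + 104*(-1/6407) = -27667/15191 - 104/6407 = -178842333/97328737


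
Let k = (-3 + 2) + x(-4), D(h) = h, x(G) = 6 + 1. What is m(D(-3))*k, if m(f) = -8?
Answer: -48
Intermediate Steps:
x(G) = 7
k = 6 (k = (-3 + 2) + 7 = -1 + 7 = 6)
m(D(-3))*k = -8*6 = -48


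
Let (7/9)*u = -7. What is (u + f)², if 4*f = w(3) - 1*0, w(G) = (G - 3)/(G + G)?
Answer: 81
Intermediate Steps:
u = -9 (u = (9/7)*(-7) = -9)
w(G) = (-3 + G)/(2*G) (w(G) = (-3 + G)/((2*G)) = (-3 + G)*(1/(2*G)) = (-3 + G)/(2*G))
f = 0 (f = ((½)*(-3 + 3)/3 - 1*0)/4 = ((½)*(⅓)*0 + 0)/4 = (0 + 0)/4 = (¼)*0 = 0)
(u + f)² = (-9 + 0)² = (-9)² = 81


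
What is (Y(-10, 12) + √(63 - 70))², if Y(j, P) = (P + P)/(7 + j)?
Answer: (-8 + I*√7)² ≈ 57.0 - 42.332*I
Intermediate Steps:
Y(j, P) = 2*P/(7 + j) (Y(j, P) = (2*P)/(7 + j) = 2*P/(7 + j))
(Y(-10, 12) + √(63 - 70))² = (2*12/(7 - 10) + √(63 - 70))² = (2*12/(-3) + √(-7))² = (2*12*(-⅓) + I*√7)² = (-8 + I*√7)²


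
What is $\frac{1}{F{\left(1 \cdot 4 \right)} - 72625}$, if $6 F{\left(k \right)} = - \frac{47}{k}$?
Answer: $- \frac{24}{1743047} \approx -1.3769 \cdot 10^{-5}$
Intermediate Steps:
$F{\left(k \right)} = - \frac{47}{6 k}$ ($F{\left(k \right)} = \frac{\left(-47\right) \frac{1}{k}}{6} = - \frac{47}{6 k}$)
$\frac{1}{F{\left(1 \cdot 4 \right)} - 72625} = \frac{1}{- \frac{47}{6 \cdot 1 \cdot 4} - 72625} = \frac{1}{- \frac{47}{6 \cdot 4} - 72625} = \frac{1}{\left(- \frac{47}{6}\right) \frac{1}{4} - 72625} = \frac{1}{- \frac{47}{24} - 72625} = \frac{1}{- \frac{1743047}{24}} = - \frac{24}{1743047}$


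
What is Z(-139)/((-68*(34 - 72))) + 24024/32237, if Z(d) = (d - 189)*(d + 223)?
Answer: -103264476/10412551 ≈ -9.9173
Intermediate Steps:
Z(d) = (-189 + d)*(223 + d)
Z(-139)/((-68*(34 - 72))) + 24024/32237 = (-42147 + (-139)² + 34*(-139))/((-68*(34 - 72))) + 24024/32237 = (-42147 + 19321 - 4726)/((-68*(-38))) + 24024*(1/32237) = -27552/2584 + 24024/32237 = -27552*1/2584 + 24024/32237 = -3444/323 + 24024/32237 = -103264476/10412551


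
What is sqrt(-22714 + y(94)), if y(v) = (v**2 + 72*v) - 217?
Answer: I*sqrt(7327) ≈ 85.598*I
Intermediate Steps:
y(v) = -217 + v**2 + 72*v
sqrt(-22714 + y(94)) = sqrt(-22714 + (-217 + 94**2 + 72*94)) = sqrt(-22714 + (-217 + 8836 + 6768)) = sqrt(-22714 + 15387) = sqrt(-7327) = I*sqrt(7327)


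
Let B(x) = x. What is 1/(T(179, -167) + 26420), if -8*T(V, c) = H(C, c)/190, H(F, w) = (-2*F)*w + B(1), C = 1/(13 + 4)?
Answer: 25840/682692449 ≈ 3.7850e-5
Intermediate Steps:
C = 1/17 ≈ 0.058824
H(F, w) = 1 - 2*F*w (H(F, w) = (-2*F)*w + 1 = -2*F*w + 1 = 1 - 2*F*w)
T(V, c) = -1/1520 + c/12920 (T(V, c) = -(1 - 2*1/17*c)/(8*190) = -(1 - 2*c/17)/(8*190) = -(1/190 - c/1615)/8 = -1/1520 + c/12920)
1/(T(179, -167) + 26420) = 1/((-1/1520 + (1/12920)*(-167)) + 26420) = 1/((-1/1520 - 167/12920) + 26420) = 1/(-351/25840 + 26420) = 1/(682692449/25840) = 25840/682692449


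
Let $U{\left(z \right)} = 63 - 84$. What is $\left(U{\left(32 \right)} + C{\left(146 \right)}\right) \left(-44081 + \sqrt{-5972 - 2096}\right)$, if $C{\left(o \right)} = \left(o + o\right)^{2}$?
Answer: $-3757596683 + 170486 i \sqrt{2017} \approx -3.7576 \cdot 10^{9} + 7.6567 \cdot 10^{6} i$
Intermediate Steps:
$U{\left(z \right)} = -21$
$C{\left(o \right)} = 4 o^{2}$ ($C{\left(o \right)} = \left(2 o\right)^{2} = 4 o^{2}$)
$\left(U{\left(32 \right)} + C{\left(146 \right)}\right) \left(-44081 + \sqrt{-5972 - 2096}\right) = \left(-21 + 4 \cdot 146^{2}\right) \left(-44081 + \sqrt{-5972 - 2096}\right) = \left(-21 + 4 \cdot 21316\right) \left(-44081 + \sqrt{-8068}\right) = \left(-21 + 85264\right) \left(-44081 + 2 i \sqrt{2017}\right) = 85243 \left(-44081 + 2 i \sqrt{2017}\right) = -3757596683 + 170486 i \sqrt{2017}$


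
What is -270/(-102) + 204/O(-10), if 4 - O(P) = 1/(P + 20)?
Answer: 12145/221 ≈ 54.955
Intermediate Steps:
O(P) = 4 - 1/(20 + P) (O(P) = 4 - 1/(P + 20) = 4 - 1/(20 + P))
-270/(-102) + 204/O(-10) = -270/(-102) + 204/(((79 + 4*(-10))/(20 - 10))) = -270*(-1/102) + 204/(((79 - 40)/10)) = 45/17 + 204/(((⅒)*39)) = 45/17 + 204/(39/10) = 45/17 + 204*(10/39) = 45/17 + 680/13 = 12145/221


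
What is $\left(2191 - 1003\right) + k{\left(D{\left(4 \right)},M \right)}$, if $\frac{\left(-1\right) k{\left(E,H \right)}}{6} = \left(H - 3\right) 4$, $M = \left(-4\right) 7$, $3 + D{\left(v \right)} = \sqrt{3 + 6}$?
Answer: $1932$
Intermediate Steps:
$D{\left(v \right)} = 0$ ($D{\left(v \right)} = -3 + \sqrt{3 + 6} = -3 + \sqrt{9} = -3 + 3 = 0$)
$M = -28$
$k{\left(E,H \right)} = 72 - 24 H$ ($k{\left(E,H \right)} = - 6 \left(H - 3\right) 4 = - 6 \left(-3 + H\right) 4 = - 6 \left(-12 + 4 H\right) = 72 - 24 H$)
$\left(2191 - 1003\right) + k{\left(D{\left(4 \right)},M \right)} = \left(2191 - 1003\right) + \left(72 - -672\right) = \left(2191 - 1003\right) + \left(72 + 672\right) = 1188 + 744 = 1932$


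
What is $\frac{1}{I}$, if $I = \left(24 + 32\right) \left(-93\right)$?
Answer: $- \frac{1}{5208} \approx -0.00019201$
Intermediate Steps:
$I = -5208$ ($I = 56 \left(-93\right) = -5208$)
$\frac{1}{I} = \frac{1}{-5208} = - \frac{1}{5208}$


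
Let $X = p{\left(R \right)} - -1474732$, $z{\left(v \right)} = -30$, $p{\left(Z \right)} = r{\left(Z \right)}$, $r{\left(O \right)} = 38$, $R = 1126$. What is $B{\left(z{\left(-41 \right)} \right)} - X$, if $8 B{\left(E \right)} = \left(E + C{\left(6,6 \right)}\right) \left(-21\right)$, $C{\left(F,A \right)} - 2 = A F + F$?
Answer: $- \frac{5899227}{4} \approx -1.4748 \cdot 10^{6}$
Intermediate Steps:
$C{\left(F,A \right)} = 2 + F + A F$ ($C{\left(F,A \right)} = 2 + \left(A F + F\right) = 2 + \left(F + A F\right) = 2 + F + A F$)
$p{\left(Z \right)} = 38$
$B{\left(E \right)} = - \frac{231}{2} - \frac{21 E}{8}$ ($B{\left(E \right)} = \frac{\left(E + \left(2 + 6 + 6 \cdot 6\right)\right) \left(-21\right)}{8} = \frac{\left(E + \left(2 + 6 + 36\right)\right) \left(-21\right)}{8} = \frac{\left(E + 44\right) \left(-21\right)}{8} = \frac{\left(44 + E\right) \left(-21\right)}{8} = \frac{-924 - 21 E}{8} = - \frac{231}{2} - \frac{21 E}{8}$)
$X = 1474770$ ($X = 38 - -1474732 = 38 + 1474732 = 1474770$)
$B{\left(z{\left(-41 \right)} \right)} - X = \left(- \frac{231}{2} - - \frac{315}{4}\right) - 1474770 = \left(- \frac{231}{2} + \frac{315}{4}\right) - 1474770 = - \frac{147}{4} - 1474770 = - \frac{5899227}{4}$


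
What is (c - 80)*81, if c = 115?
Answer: 2835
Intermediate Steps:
(c - 80)*81 = (115 - 80)*81 = 35*81 = 2835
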